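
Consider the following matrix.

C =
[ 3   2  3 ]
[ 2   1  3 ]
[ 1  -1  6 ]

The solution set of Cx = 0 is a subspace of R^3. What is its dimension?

1

Row reduce to echelon form.
R2 ← R2 − (2/3)·R1: [0, -1/3, 1]
R3 ← R3 − (1/3)·R1: [0, -5/3, 5]
R3 ← R3 − (5)·R2: [0, 0, 0]
2 nonzero rows, so rank(C) = 2.
C has 3 columns; by rank–nullity, nullity = 3 − 2 = 1.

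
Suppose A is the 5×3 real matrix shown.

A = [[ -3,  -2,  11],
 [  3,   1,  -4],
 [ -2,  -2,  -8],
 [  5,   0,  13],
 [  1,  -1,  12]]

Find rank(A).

3

Row reduce to echelon form.
R2 ← R2 + R1: [0, -1, 7]
R3 ← R3 − (2/3)·R1: [0, -2/3, -46/3]
R4 ← R4 + (5/3)·R1: [0, -10/3, 94/3]
R5 ← R5 + (1/3)·R1: [0, -5/3, 47/3]
R3 ← R3 − (2/3)·R2: [0, 0, -20]
R4 ← R4 − (10/3)·R2: [0, 0, 8]
R5 ← R5 − (5/3)·R2: [0, 0, 4]
R4 ← R4 + (2/5)·R3: [0, 0, 0]
R5 ← R5 + (1/5)·R3: [0, 0, 0]
Echelon form has 3 nonzero rows, so rank(A) = 3.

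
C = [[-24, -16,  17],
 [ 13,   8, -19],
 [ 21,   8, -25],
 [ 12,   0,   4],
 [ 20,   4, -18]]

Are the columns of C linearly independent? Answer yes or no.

yes

Row reduce C to echelon form.
R2 ← R2 + (13/24)·R1: [0, -2/3, -235/24]
R3 ← R3 + (7/8)·R1: [0, -6, -81/8]
R4 ← R4 + (1/2)·R1: [0, -8, 25/2]
R5 ← R5 + (5/6)·R1: [0, -28/3, -23/6]
R3 ← R3 − (9)·R2: [0, 0, 78]
R4 ← R4 − (12)·R2: [0, 0, 130]
R5 ← R5 − (14)·R2: [0, 0, 533/4]
R4 ← R4 − (5/3)·R3: [0, 0, 0]
R5 ← R5 − (41/24)·R3: [0, 0, 0]
3 pivots among 3 columns.
Every column is a pivot column, so the columns are linearly independent.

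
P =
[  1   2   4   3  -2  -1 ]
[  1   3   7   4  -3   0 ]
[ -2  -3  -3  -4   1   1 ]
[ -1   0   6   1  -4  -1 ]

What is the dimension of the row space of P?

3

Row reduce to echelon form.
R2 ← R2 − R1: [0, 1, 3, 1, -1, 1]
R3 ← R3 + (2)·R1: [0, 1, 5, 2, -3, -1]
R4 ← R4 + R1: [0, 2, 10, 4, -6, -2]
R3 ← R3 − R2: [0, 0, 2, 1, -2, -2]
R4 ← R4 − (2)·R2: [0, 0, 4, 2, -4, -4]
R4 ← R4 − (2)·R3: [0, 0, 0, 0, 0, 0]
Echelon form has 3 nonzero rows, so rank(P) = 3.
The row space has dimension equal to the rank: 3.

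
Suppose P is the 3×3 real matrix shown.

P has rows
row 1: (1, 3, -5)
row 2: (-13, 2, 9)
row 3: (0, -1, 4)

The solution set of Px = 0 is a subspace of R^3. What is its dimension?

0

Row reduce to echelon form.
R2 ← R2 + (13)·R1: [0, 41, -56]
R3 ← R3 + (1/41)·R2: [0, 0, 108/41]
3 nonzero rows, so rank(P) = 3.
P has 3 columns; by rank–nullity, nullity = 3 − 3 = 0.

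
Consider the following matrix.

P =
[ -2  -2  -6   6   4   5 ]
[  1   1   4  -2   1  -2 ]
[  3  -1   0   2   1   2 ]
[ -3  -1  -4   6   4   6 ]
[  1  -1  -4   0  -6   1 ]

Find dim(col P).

4

Row reduce to echelon form.
R2 ← R2 + (1/2)·R1: [0, 0, 1, 1, 3, 1/2]
R3 ← R3 + (3/2)·R1: [0, -4, -9, 11, 7, 19/2]
R4 ← R4 − (3/2)·R1: [0, 2, 5, -3, -2, -3/2]
R5 ← R5 + (1/2)·R1: [0, -2, -7, 3, -4, 7/2]
Swap R2 ↔ R3
R4 ← R4 + (1/2)·R2: [0, 0, 1/2, 5/2, 3/2, 13/4]
R5 ← R5 − (1/2)·R2: [0, 0, -5/2, -5/2, -15/2, -5/4]
R4 ← R4 − (1/2)·R3: [0, 0, 0, 2, 0, 3]
R5 ← R5 + (5/2)·R3: [0, 0, 0, 0, 0, 0]
Echelon form has 4 nonzero rows, so rank(P) = 4.
The column space has dimension equal to the rank: 4.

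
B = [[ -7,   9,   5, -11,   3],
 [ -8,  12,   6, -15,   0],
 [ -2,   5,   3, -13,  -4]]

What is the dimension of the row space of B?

3

Row reduce to echelon form.
R2 ← R2 − (8/7)·R1: [0, 12/7, 2/7, -17/7, -24/7]
R3 ← R3 − (2/7)·R1: [0, 17/7, 11/7, -69/7, -34/7]
R3 ← R3 − (17/12)·R2: [0, 0, 7/6, -77/12, 0]
Echelon form has 3 nonzero rows, so rank(B) = 3.
The row space has dimension equal to the rank: 3.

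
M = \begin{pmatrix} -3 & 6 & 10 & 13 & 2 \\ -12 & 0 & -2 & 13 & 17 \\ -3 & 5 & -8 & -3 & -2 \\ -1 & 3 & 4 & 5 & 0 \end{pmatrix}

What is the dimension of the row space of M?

3

Row reduce to echelon form.
R2 ← R2 − (4)·R1: [0, -24, -42, -39, 9]
R3 ← R3 − R1: [0, -1, -18, -16, -4]
R4 ← R4 − (1/3)·R1: [0, 1, 2/3, 2/3, -2/3]
R3 ← R3 − (1/24)·R2: [0, 0, -65/4, -115/8, -35/8]
R4 ← R4 + (1/24)·R2: [0, 0, -13/12, -23/24, -7/24]
R4 ← R4 − (1/15)·R3: [0, 0, 0, 0, 0]
Echelon form has 3 nonzero rows, so rank(M) = 3.
The row space has dimension equal to the rank: 3.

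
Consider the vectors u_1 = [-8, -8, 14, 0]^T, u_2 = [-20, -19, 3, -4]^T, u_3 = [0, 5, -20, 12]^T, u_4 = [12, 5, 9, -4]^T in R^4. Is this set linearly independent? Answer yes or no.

yes

Form the matrix with these vectors as rows and row reduce.
R2 ← R2 − (5/2)·R1: [0, 1, -32, -4]
R4 ← R4 + (3/2)·R1: [0, -7, 30, -4]
R3 ← R3 − (5)·R2: [0, 0, 140, 32]
R4 ← R4 + (7)·R2: [0, 0, -194, -32]
R4 ← R4 + (97/70)·R3: [0, 0, 0, 432/35]
4 nonzero rows, so the 4 vectors span a space of dimension 4.
Since 4 = 4, the vectors are linearly independent.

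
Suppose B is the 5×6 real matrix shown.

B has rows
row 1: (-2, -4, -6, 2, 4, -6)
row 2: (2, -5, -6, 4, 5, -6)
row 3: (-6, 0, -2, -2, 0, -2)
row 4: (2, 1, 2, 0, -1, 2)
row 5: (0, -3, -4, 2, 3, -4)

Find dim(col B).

2

Row reduce to echelon form.
R2 ← R2 + R1: [0, -9, -12, 6, 9, -12]
R3 ← R3 − (3)·R1: [0, 12, 16, -8, -12, 16]
R4 ← R4 + R1: [0, -3, -4, 2, 3, -4]
R3 ← R3 + (4/3)·R2: [0, 0, 0, 0, 0, 0]
R4 ← R4 − (1/3)·R2: [0, 0, 0, 0, 0, 0]
R5 ← R5 − (1/3)·R2: [0, 0, 0, 0, 0, 0]
Echelon form has 2 nonzero rows, so rank(B) = 2.
The column space has dimension equal to the rank: 2.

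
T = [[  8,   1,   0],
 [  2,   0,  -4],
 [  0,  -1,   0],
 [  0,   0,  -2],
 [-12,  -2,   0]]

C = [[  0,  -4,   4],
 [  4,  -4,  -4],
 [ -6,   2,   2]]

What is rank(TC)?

First compute TC:
[[  4, -36,  28],
 [ 24, -16,   0],
 [ -4,   4,   4],
 [ 12,  -4,  -4],
 [ -8,  56, -40]]
Now row reduce the product.
R2 ← R2 − (6)·R1: [0, 200, -168]
R3 ← R3 + R1: [0, -32, 32]
R4 ← R4 − (3)·R1: [0, 104, -88]
R5 ← R5 + (2)·R1: [0, -16, 16]
R3 ← R3 + (4/25)·R2: [0, 0, 128/25]
R4 ← R4 − (13/25)·R2: [0, 0, -16/25]
R5 ← R5 + (2/25)·R2: [0, 0, 64/25]
R4 ← R4 + (1/8)·R3: [0, 0, 0]
R5 ← R5 − (1/2)·R3: [0, 0, 0]
3 nonzero rows, so rank(TC) = 3.

3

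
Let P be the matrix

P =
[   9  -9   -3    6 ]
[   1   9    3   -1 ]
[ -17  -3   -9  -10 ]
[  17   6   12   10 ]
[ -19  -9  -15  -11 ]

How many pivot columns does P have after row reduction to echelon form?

3

Row reduce to echelon form.
R2 ← R2 − (1/9)·R1: [0, 10, 10/3, -5/3]
R3 ← R3 + (17/9)·R1: [0, -20, -44/3, 4/3]
R4 ← R4 − (17/9)·R1: [0, 23, 53/3, -4/3]
R5 ← R5 + (19/9)·R1: [0, -28, -64/3, 5/3]
R3 ← R3 + (2)·R2: [0, 0, -8, -2]
R4 ← R4 − (23/10)·R2: [0, 0, 10, 5/2]
R5 ← R5 + (14/5)·R2: [0, 0, -12, -3]
R4 ← R4 + (5/4)·R3: [0, 0, 0, 0]
R5 ← R5 − (3/2)·R3: [0, 0, 0, 0]
Echelon form has 3 nonzero rows, so rank(P) = 3.
Each nonzero row contributes one pivot column: 3 pivot columns.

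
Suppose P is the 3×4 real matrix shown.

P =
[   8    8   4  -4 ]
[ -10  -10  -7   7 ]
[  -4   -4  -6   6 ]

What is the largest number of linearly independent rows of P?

2

Row reduce to echelon form.
R2 ← R2 + (5/4)·R1: [0, 0, -2, 2]
R3 ← R3 + (1/2)·R1: [0, 0, -4, 4]
R3 ← R3 − (2)·R2: [0, 0, 0, 0]
Echelon form has 2 nonzero rows, so rank(P) = 2.
The rank gives the maximum number of linearly independent rows: 2.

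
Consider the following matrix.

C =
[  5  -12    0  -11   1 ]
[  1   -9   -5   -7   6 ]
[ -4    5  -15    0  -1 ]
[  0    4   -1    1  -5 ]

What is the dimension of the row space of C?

Row reduce to echelon form.
R2 ← R2 − (1/5)·R1: [0, -33/5, -5, -24/5, 29/5]
R3 ← R3 + (4/5)·R1: [0, -23/5, -15, -44/5, -1/5]
R3 ← R3 − (23/33)·R2: [0, 0, -380/33, -60/11, -140/33]
R4 ← R4 + (20/33)·R2: [0, 0, -133/33, -21/11, -49/33]
R4 ← R4 − (7/20)·R3: [0, 0, 0, 0, 0]
Echelon form has 3 nonzero rows, so rank(C) = 3.
The row space has dimension equal to the rank: 3.

3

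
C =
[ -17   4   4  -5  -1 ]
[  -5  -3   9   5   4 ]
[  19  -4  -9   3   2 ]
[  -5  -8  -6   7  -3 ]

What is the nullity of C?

1

Row reduce to echelon form.
R2 ← R2 − (5/17)·R1: [0, -71/17, 133/17, 110/17, 73/17]
R3 ← R3 + (19/17)·R1: [0, 8/17, -77/17, -44/17, 15/17]
R4 ← R4 − (5/17)·R1: [0, -156/17, -122/17, 144/17, -46/17]
R3 ← R3 + (8/71)·R2: [0, 0, -259/71, -132/71, 97/71]
R4 ← R4 − (156/71)·R2: [0, 0, -1730/71, -408/71, -862/71]
R4 ← R4 − (1730/259)·R3: [0, 0, 0, 1728/259, -5508/259]
4 nonzero rows, so rank(C) = 4.
C has 5 columns; by rank–nullity, nullity = 5 − 4 = 1.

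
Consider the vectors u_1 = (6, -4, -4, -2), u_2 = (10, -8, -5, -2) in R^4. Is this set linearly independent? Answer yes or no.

yes

Form the matrix with these vectors as rows and row reduce.
R2 ← R2 − (5/3)·R1: [0, -4/3, 5/3, 4/3]
2 nonzero rows, so the 2 vectors span a space of dimension 2.
Since 2 = 2, the vectors are linearly independent.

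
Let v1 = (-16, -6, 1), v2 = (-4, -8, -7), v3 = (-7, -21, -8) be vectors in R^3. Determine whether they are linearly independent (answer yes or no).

Form the matrix with these vectors as rows and row reduce.
R2 ← R2 − (1/4)·R1: [0, -13/2, -29/4]
R3 ← R3 − (7/16)·R1: [0, -147/8, -135/16]
R3 ← R3 − (147/52)·R2: [0, 0, 627/52]
3 nonzero rows, so the 3 vectors span a space of dimension 3.
Since 3 = 3, the vectors are linearly independent.

yes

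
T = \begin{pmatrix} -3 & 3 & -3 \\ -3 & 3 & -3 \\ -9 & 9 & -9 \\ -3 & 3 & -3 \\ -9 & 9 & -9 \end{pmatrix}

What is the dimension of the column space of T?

Row reduce to echelon form.
R2 ← R2 − R1: [0, 0, 0]
R3 ← R3 − (3)·R1: [0, 0, 0]
R4 ← R4 − R1: [0, 0, 0]
R5 ← R5 − (3)·R1: [0, 0, 0]
Echelon form has 1 nonzero row, so rank(T) = 1.
The column space has dimension equal to the rank: 1.

1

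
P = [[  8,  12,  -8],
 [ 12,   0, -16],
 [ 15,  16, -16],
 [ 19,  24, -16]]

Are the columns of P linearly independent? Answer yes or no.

Row reduce P to echelon form.
R2 ← R2 − (3/2)·R1: [0, -18, -4]
R3 ← R3 − (15/8)·R1: [0, -13/2, -1]
R4 ← R4 − (19/8)·R1: [0, -9/2, 3]
R3 ← R3 − (13/36)·R2: [0, 0, 4/9]
R4 ← R4 − (1/4)·R2: [0, 0, 4]
R4 ← R4 − (9)·R3: [0, 0, 0]
3 pivots among 3 columns.
Every column is a pivot column, so the columns are linearly independent.

yes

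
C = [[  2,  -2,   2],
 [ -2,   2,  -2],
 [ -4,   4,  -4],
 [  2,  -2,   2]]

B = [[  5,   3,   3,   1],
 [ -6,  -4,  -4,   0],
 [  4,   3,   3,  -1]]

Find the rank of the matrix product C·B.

1

First compute CB:
[[ 30,  20,  20,   0],
 [-30, -20, -20,   0],
 [-60, -40, -40,   0],
 [ 30,  20,  20,   0]]
Now row reduce the product.
R2 ← R2 + R1: [0, 0, 0, 0]
R3 ← R3 + (2)·R1: [0, 0, 0, 0]
R4 ← R4 − R1: [0, 0, 0, 0]
1 nonzero row, so rank(CB) = 1.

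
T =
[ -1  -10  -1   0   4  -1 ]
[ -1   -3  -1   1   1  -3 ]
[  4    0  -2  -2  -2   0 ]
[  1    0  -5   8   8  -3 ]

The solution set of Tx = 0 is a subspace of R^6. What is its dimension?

Row reduce to echelon form.
R2 ← R2 − R1: [0, 7, 0, 1, -3, -2]
R3 ← R3 + (4)·R1: [0, -40, -6, -2, 14, -4]
R4 ← R4 + R1: [0, -10, -6, 8, 12, -4]
R3 ← R3 + (40/7)·R2: [0, 0, -6, 26/7, -22/7, -108/7]
R4 ← R4 + (10/7)·R2: [0, 0, -6, 66/7, 54/7, -48/7]
R4 ← R4 − R3: [0, 0, 0, 40/7, 76/7, 60/7]
4 nonzero rows, so rank(T) = 4.
T has 6 columns; by rank–nullity, nullity = 6 − 4 = 2.

2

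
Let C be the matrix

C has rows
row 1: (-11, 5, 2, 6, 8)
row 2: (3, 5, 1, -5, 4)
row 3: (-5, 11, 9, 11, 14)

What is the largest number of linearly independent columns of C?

Row reduce to echelon form.
R2 ← R2 + (3/11)·R1: [0, 70/11, 17/11, -37/11, 68/11]
R3 ← R3 − (5/11)·R1: [0, 96/11, 89/11, 91/11, 114/11]
R3 ← R3 − (48/35)·R2: [0, 0, 209/35, 451/35, 66/35]
Echelon form has 3 nonzero rows, so rank(C) = 3.
The rank gives the maximum number of linearly independent columns: 3.

3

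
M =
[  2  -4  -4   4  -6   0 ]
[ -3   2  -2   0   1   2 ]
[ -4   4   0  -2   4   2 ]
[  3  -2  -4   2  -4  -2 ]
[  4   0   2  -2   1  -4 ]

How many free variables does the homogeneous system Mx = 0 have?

Row reduce to echelon form.
R2 ← R2 + (3/2)·R1: [0, -4, -8, 6, -8, 2]
R3 ← R3 + (2)·R1: [0, -4, -8, 6, -8, 2]
R4 ← R4 − (3/2)·R1: [0, 4, 2, -4, 5, -2]
R5 ← R5 − (2)·R1: [0, 8, 10, -10, 13, -4]
R3 ← R3 − R2: [0, 0, 0, 0, 0, 0]
R4 ← R4 + R2: [0, 0, -6, 2, -3, 0]
R5 ← R5 + (2)·R2: [0, 0, -6, 2, -3, 0]
Swap R3 ↔ R4
R5 ← R5 − R3: [0, 0, 0, 0, 0, 0]
3 nonzero rows, so rank(M) = 3.
M has 6 columns; by rank–nullity, nullity = 6 − 3 = 3.

3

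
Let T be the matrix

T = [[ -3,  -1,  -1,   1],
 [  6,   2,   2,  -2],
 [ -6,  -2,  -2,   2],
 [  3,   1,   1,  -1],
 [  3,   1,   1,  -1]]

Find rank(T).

1

Row reduce to echelon form.
R2 ← R2 + (2)·R1: [0, 0, 0, 0]
R3 ← R3 − (2)·R1: [0, 0, 0, 0]
R4 ← R4 + R1: [0, 0, 0, 0]
R5 ← R5 + R1: [0, 0, 0, 0]
Echelon form has 1 nonzero row, so rank(T) = 1.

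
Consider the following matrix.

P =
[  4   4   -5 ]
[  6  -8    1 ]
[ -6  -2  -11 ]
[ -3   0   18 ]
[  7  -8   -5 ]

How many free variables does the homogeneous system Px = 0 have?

0

Row reduce to echelon form.
R2 ← R2 − (3/2)·R1: [0, -14, 17/2]
R3 ← R3 + (3/2)·R1: [0, 4, -37/2]
R4 ← R4 + (3/4)·R1: [0, 3, 57/4]
R5 ← R5 − (7/4)·R1: [0, -15, 15/4]
R3 ← R3 + (2/7)·R2: [0, 0, -225/14]
R4 ← R4 + (3/14)·R2: [0, 0, 225/14]
R5 ← R5 − (15/14)·R2: [0, 0, -75/14]
R4 ← R4 + R3: [0, 0, 0]
R5 ← R5 − (1/3)·R3: [0, 0, 0]
3 nonzero rows, so rank(P) = 3.
P has 3 columns; by rank–nullity, nullity = 3 − 3 = 0.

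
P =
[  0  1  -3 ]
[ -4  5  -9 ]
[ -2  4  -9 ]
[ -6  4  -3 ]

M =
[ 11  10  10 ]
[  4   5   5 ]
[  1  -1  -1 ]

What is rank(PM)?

First compute PM:
[[  1,   8,   8],
 [-33,  -6,  -6],
 [-15,   9,   9],
 [-53, -37, -37]]
Now row reduce the product.
R2 ← R2 + (33)·R1: [0, 258, 258]
R3 ← R3 + (15)·R1: [0, 129, 129]
R4 ← R4 + (53)·R1: [0, 387, 387]
R3 ← R3 − (1/2)·R2: [0, 0, 0]
R4 ← R4 − (3/2)·R2: [0, 0, 0]
2 nonzero rows, so rank(PM) = 2.

2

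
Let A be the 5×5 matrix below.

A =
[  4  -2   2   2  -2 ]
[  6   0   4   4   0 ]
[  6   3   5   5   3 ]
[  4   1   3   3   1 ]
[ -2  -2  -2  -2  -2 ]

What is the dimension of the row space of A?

Row reduce to echelon form.
R2 ← R2 − (3/2)·R1: [0, 3, 1, 1, 3]
R3 ← R3 − (3/2)·R1: [0, 6, 2, 2, 6]
R4 ← R4 − R1: [0, 3, 1, 1, 3]
R5 ← R5 + (1/2)·R1: [0, -3, -1, -1, -3]
R3 ← R3 − (2)·R2: [0, 0, 0, 0, 0]
R4 ← R4 − R2: [0, 0, 0, 0, 0]
R5 ← R5 + R2: [0, 0, 0, 0, 0]
Echelon form has 2 nonzero rows, so rank(A) = 2.
The row space has dimension equal to the rank: 2.

2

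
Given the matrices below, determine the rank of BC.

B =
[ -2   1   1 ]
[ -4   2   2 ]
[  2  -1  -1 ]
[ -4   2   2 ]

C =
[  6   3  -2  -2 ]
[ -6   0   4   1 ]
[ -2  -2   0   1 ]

1

First compute BC:
[[-20,  -8,   8,   6],
 [-40, -16,  16,  12],
 [ 20,   8,  -8,  -6],
 [-40, -16,  16,  12]]
Now row reduce the product.
R2 ← R2 − (2)·R1: [0, 0, 0, 0]
R3 ← R3 + R1: [0, 0, 0, 0]
R4 ← R4 − (2)·R1: [0, 0, 0, 0]
1 nonzero row, so rank(BC) = 1.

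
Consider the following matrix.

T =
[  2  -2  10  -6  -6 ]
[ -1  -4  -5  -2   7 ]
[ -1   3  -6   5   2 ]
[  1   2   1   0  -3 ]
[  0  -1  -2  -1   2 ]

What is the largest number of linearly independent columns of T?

Row reduce to echelon form.
R2 ← R2 + (1/2)·R1: [0, -5, 0, -5, 4]
R3 ← R3 + (1/2)·R1: [0, 2, -1, 2, -1]
R4 ← R4 − (1/2)·R1: [0, 3, -4, 3, 0]
R3 ← R3 + (2/5)·R2: [0, 0, -1, 0, 3/5]
R4 ← R4 + (3/5)·R2: [0, 0, -4, 0, 12/5]
R5 ← R5 − (1/5)·R2: [0, 0, -2, 0, 6/5]
R4 ← R4 − (4)·R3: [0, 0, 0, 0, 0]
R5 ← R5 − (2)·R3: [0, 0, 0, 0, 0]
Echelon form has 3 nonzero rows, so rank(T) = 3.
The rank gives the maximum number of linearly independent columns: 3.

3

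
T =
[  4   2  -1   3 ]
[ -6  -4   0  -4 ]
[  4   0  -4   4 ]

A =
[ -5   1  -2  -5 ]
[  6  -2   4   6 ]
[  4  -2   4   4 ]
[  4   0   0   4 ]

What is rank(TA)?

2

First compute TA:
[[  0,   2,  -4,   0],
 [-10,   2,  -4, -10],
 [-20,  12, -24, -20]]
Now row reduce the product.
Swap R1 ↔ R2
R3 ← R3 − (2)·R1: [0, 8, -16, 0]
R3 ← R3 − (4)·R2: [0, 0, 0, 0]
2 nonzero rows, so rank(TA) = 2.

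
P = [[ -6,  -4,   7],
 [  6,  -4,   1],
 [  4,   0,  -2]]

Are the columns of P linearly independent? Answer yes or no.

no

Row reduce P to echelon form.
R2 ← R2 + R1: [0, -8, 8]
R3 ← R3 + (2/3)·R1: [0, -8/3, 8/3]
R3 ← R3 − (1/3)·R2: [0, 0, 0]
2 pivots among 3 columns.
Only 2 < 3 pivot columns, so the columns are linearly dependent.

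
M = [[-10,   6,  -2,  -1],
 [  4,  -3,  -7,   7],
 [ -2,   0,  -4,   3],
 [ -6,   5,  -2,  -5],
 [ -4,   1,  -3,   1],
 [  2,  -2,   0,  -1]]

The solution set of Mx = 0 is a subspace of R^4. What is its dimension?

0

Row reduce to echelon form.
R2 ← R2 + (2/5)·R1: [0, -3/5, -39/5, 33/5]
R3 ← R3 − (1/5)·R1: [0, -6/5, -18/5, 16/5]
R4 ← R4 − (3/5)·R1: [0, 7/5, -4/5, -22/5]
R5 ← R5 − (2/5)·R1: [0, -7/5, -11/5, 7/5]
R6 ← R6 + (1/5)·R1: [0, -4/5, -2/5, -6/5]
R3 ← R3 − (2)·R2: [0, 0, 12, -10]
R4 ← R4 + (7/3)·R2: [0, 0, -19, 11]
R5 ← R5 − (7/3)·R2: [0, 0, 16, -14]
R6 ← R6 − (4/3)·R2: [0, 0, 10, -10]
R4 ← R4 + (19/12)·R3: [0, 0, 0, -29/6]
R5 ← R5 − (4/3)·R3: [0, 0, 0, -2/3]
R6 ← R6 − (5/6)·R3: [0, 0, 0, -5/3]
R5 ← R5 − (4/29)·R4: [0, 0, 0, 0]
R6 ← R6 − (10/29)·R4: [0, 0, 0, 0]
4 nonzero rows, so rank(M) = 4.
M has 4 columns; by rank–nullity, nullity = 4 − 4 = 0.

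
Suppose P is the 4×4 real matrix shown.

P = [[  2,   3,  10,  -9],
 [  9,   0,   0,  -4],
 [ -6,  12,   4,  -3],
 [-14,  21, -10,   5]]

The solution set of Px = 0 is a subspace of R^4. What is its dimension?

0

Row reduce to echelon form.
R2 ← R2 − (9/2)·R1: [0, -27/2, -45, 73/2]
R3 ← R3 + (3)·R1: [0, 21, 34, -30]
R4 ← R4 + (7)·R1: [0, 42, 60, -58]
R3 ← R3 + (14/9)·R2: [0, 0, -36, 241/9]
R4 ← R4 + (28/9)·R2: [0, 0, -80, 500/9]
R4 ← R4 − (20/9)·R3: [0, 0, 0, -320/81]
4 nonzero rows, so rank(P) = 4.
P has 4 columns; by rank–nullity, nullity = 4 − 4 = 0.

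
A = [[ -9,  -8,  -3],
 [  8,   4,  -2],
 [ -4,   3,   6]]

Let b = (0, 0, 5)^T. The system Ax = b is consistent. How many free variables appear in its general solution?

Row reduce the augmented matrix [A | b].
R2 ← R2 + (8/9)·R1: [0, -28/9, -14/3, 0]
R3 ← R3 − (4/9)·R1: [0, 59/9, 22/3, 5]
R3 ← R3 + (59/28)·R2: [0, 0, -5/2, 5]
The echelon form has 3 nonzero rows, and every pivot lies in the first 3 columns, so rank(A) = rank([A|b]) = 3.
The system is consistent.
Free variables = (unknowns) − (rank) = 3 − 3 = 0.

0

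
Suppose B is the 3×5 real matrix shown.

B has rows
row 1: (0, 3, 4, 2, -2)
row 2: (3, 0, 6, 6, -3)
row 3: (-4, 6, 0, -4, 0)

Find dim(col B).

2

Row reduce to echelon form.
Swap R1 ↔ R2
R3 ← R3 + (4/3)·R1: [0, 6, 8, 4, -4]
R3 ← R3 − (2)·R2: [0, 0, 0, 0, 0]
Echelon form has 2 nonzero rows, so rank(B) = 2.
The column space has dimension equal to the rank: 2.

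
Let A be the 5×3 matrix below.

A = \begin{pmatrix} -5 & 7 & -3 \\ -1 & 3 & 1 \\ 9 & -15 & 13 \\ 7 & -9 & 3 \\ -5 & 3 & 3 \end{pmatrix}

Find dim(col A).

3

Row reduce to echelon form.
R2 ← R2 − (1/5)·R1: [0, 8/5, 8/5]
R3 ← R3 + (9/5)·R1: [0, -12/5, 38/5]
R4 ← R4 + (7/5)·R1: [0, 4/5, -6/5]
R5 ← R5 − R1: [0, -4, 6]
R3 ← R3 + (3/2)·R2: [0, 0, 10]
R4 ← R4 − (1/2)·R2: [0, 0, -2]
R5 ← R5 + (5/2)·R2: [0, 0, 10]
R4 ← R4 + (1/5)·R3: [0, 0, 0]
R5 ← R5 − R3: [0, 0, 0]
Echelon form has 3 nonzero rows, so rank(A) = 3.
The column space has dimension equal to the rank: 3.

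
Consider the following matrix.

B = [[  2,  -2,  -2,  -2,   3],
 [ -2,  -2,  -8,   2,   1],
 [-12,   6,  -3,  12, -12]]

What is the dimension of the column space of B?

Row reduce to echelon form.
R2 ← R2 + R1: [0, -4, -10, 0, 4]
R3 ← R3 + (6)·R1: [0, -6, -15, 0, 6]
R3 ← R3 − (3/2)·R2: [0, 0, 0, 0, 0]
Echelon form has 2 nonzero rows, so rank(B) = 2.
The column space has dimension equal to the rank: 2.

2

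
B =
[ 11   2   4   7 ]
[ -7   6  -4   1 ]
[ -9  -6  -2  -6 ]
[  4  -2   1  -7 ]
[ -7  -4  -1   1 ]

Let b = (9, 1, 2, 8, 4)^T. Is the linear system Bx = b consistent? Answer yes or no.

Row reduce the augmented matrix [B | b].
R2 ← R2 + (7/11)·R1: [0, 80/11, -16/11, 60/11, 74/11]
R3 ← R3 + (9/11)·R1: [0, -48/11, 14/11, -3/11, 103/11]
R4 ← R4 − (4/11)·R1: [0, -30/11, -5/11, -105/11, 52/11]
R5 ← R5 + (7/11)·R1: [0, -30/11, 17/11, 60/11, 107/11]
R3 ← R3 + (3/5)·R2: [0, 0, 2/5, 3, 67/5]
R4 ← R4 + (3/8)·R2: [0, 0, -1, -15/2, 29/4]
R5 ← R5 + (3/8)·R2: [0, 0, 1, 15/2, 49/4]
R4 ← R4 + (5/2)·R3: [0, 0, 0, 0, 163/4]
R5 ← R5 − (5/2)·R3: [0, 0, 0, 0, -85/4]
R5 ← R5 + (85/163)·R4: [0, 0, 0, 0, 0]
The echelon form has 4 nonzero rows; the last pivot sits in the augmented column, so rank(B) = 3 but rank([B|b]) = 4.
Since the ranks differ, the system is inconsistent.

no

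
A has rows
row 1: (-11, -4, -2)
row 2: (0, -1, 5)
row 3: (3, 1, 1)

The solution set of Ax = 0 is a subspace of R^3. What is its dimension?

Row reduce to echelon form.
R3 ← R3 + (3/11)·R1: [0, -1/11, 5/11]
R3 ← R3 − (1/11)·R2: [0, 0, 0]
2 nonzero rows, so rank(A) = 2.
A has 3 columns; by rank–nullity, nullity = 3 − 2 = 1.

1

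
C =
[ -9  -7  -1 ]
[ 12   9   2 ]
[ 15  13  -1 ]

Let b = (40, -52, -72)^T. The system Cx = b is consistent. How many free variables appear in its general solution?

1

Row reduce the augmented matrix [C | b].
R2 ← R2 + (4/3)·R1: [0, -1/3, 2/3, 4/3]
R3 ← R3 + (5/3)·R1: [0, 4/3, -8/3, -16/3]
R3 ← R3 + (4)·R2: [0, 0, 0, 0]
The echelon form has 2 nonzero rows, and every pivot lies in the first 3 columns, so rank(C) = rank([C|b]) = 2.
The system is consistent.
Free variables = (unknowns) − (rank) = 3 − 2 = 1.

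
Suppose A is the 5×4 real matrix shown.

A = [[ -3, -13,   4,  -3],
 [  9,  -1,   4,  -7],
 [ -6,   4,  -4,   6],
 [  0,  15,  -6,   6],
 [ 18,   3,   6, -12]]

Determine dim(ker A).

2

Row reduce to echelon form.
R2 ← R2 + (3)·R1: [0, -40, 16, -16]
R3 ← R3 − (2)·R1: [0, 30, -12, 12]
R5 ← R5 + (6)·R1: [0, -75, 30, -30]
R3 ← R3 + (3/4)·R2: [0, 0, 0, 0]
R4 ← R4 + (3/8)·R2: [0, 0, 0, 0]
R5 ← R5 − (15/8)·R2: [0, 0, 0, 0]
2 nonzero rows, so rank(A) = 2.
A has 4 columns; by rank–nullity, nullity = 4 − 2 = 2.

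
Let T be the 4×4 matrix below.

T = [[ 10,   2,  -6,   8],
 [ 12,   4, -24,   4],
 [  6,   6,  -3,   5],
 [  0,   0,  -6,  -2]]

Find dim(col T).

Row reduce to echelon form.
R2 ← R2 − (6/5)·R1: [0, 8/5, -84/5, -28/5]
R3 ← R3 − (3/5)·R1: [0, 24/5, 3/5, 1/5]
R3 ← R3 − (3)·R2: [0, 0, 51, 17]
R4 ← R4 + (2/17)·R3: [0, 0, 0, 0]
Echelon form has 3 nonzero rows, so rank(T) = 3.
The column space has dimension equal to the rank: 3.

3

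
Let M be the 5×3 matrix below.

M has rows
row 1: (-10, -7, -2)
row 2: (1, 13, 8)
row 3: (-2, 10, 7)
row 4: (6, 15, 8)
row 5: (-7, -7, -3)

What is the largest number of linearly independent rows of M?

3

Row reduce to echelon form.
R2 ← R2 + (1/10)·R1: [0, 123/10, 39/5]
R3 ← R3 − (1/5)·R1: [0, 57/5, 37/5]
R4 ← R4 + (3/5)·R1: [0, 54/5, 34/5]
R5 ← R5 − (7/10)·R1: [0, -21/10, -8/5]
R3 ← R3 − (38/41)·R2: [0, 0, 7/41]
R4 ← R4 − (36/41)·R2: [0, 0, -2/41]
R5 ← R5 + (7/41)·R2: [0, 0, -11/41]
R4 ← R4 + (2/7)·R3: [0, 0, 0]
R5 ← R5 + (11/7)·R3: [0, 0, 0]
Echelon form has 3 nonzero rows, so rank(M) = 3.
The rank gives the maximum number of linearly independent rows: 3.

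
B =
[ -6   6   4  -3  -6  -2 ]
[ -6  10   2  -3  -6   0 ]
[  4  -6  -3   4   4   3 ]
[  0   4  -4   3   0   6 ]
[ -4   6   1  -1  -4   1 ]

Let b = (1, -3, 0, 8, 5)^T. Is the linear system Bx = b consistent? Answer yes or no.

Row reduce the augmented matrix [B | b].
R2 ← R2 − R1: [0, 4, -2, 0, 0, 2, -4]
R3 ← R3 + (2/3)·R1: [0, -2, -1/3, 2, 0, 5/3, 2/3]
R5 ← R5 − (2/3)·R1: [0, 2, -5/3, 1, 0, 7/3, 13/3]
R3 ← R3 + (1/2)·R2: [0, 0, -4/3, 2, 0, 8/3, -4/3]
R4 ← R4 − R2: [0, 0, -2, 3, 0, 4, 12]
R5 ← R5 − (1/2)·R2: [0, 0, -2/3, 1, 0, 4/3, 19/3]
R4 ← R4 − (3/2)·R3: [0, 0, 0, 0, 0, 0, 14]
R5 ← R5 − (1/2)·R3: [0, 0, 0, 0, 0, 0, 7]
R5 ← R5 − (1/2)·R4: [0, 0, 0, 0, 0, 0, 0]
The echelon form has 4 nonzero rows; the last pivot sits in the augmented column, so rank(B) = 3 but rank([B|b]) = 4.
Since the ranks differ, the system is inconsistent.

no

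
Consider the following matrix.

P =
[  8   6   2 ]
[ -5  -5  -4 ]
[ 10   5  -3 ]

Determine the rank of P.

2

Row reduce to echelon form.
R2 ← R2 + (5/8)·R1: [0, -5/4, -11/4]
R3 ← R3 − (5/4)·R1: [0, -5/2, -11/2]
R3 ← R3 − (2)·R2: [0, 0, 0]
Echelon form has 2 nonzero rows, so rank(P) = 2.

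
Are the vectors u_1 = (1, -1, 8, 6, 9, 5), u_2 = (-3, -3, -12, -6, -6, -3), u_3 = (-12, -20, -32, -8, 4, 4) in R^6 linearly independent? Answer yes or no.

Form the matrix with these vectors as rows and row reduce.
R2 ← R2 + (3)·R1: [0, -6, 12, 12, 21, 12]
R3 ← R3 + (12)·R1: [0, -32, 64, 64, 112, 64]
R3 ← R3 − (16/3)·R2: [0, 0, 0, 0, 0, 0]
2 nonzero rows, so the 3 vectors span a space of dimension 2.
Since 2 < 3, the vectors are linearly dependent.

no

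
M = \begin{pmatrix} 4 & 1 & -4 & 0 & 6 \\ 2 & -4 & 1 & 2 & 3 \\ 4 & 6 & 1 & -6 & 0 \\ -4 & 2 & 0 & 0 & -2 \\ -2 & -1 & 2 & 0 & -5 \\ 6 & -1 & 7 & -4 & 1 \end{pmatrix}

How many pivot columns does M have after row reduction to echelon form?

4

Row reduce to echelon form.
R2 ← R2 − (1/2)·R1: [0, -9/2, 3, 2, 0]
R3 ← R3 − R1: [0, 5, 5, -6, -6]
R4 ← R4 + R1: [0, 3, -4, 0, 4]
R5 ← R5 + (1/2)·R1: [0, -1/2, 0, 0, -2]
R6 ← R6 − (3/2)·R1: [0, -5/2, 13, -4, -8]
R3 ← R3 + (10/9)·R2: [0, 0, 25/3, -34/9, -6]
R4 ← R4 + (2/3)·R2: [0, 0, -2, 4/3, 4]
R5 ← R5 − (1/9)·R2: [0, 0, -1/3, -2/9, -2]
R6 ← R6 − (5/9)·R2: [0, 0, 34/3, -46/9, -8]
R4 ← R4 + (6/25)·R3: [0, 0, 0, 32/75, 64/25]
R5 ← R5 + (1/25)·R3: [0, 0, 0, -28/75, -56/25]
R6 ← R6 − (34/25)·R3: [0, 0, 0, 2/75, 4/25]
R5 ← R5 + (7/8)·R4: [0, 0, 0, 0, 0]
R6 ← R6 − (1/16)·R4: [0, 0, 0, 0, 0]
Echelon form has 4 nonzero rows, so rank(M) = 4.
Each nonzero row contributes one pivot column: 4 pivot columns.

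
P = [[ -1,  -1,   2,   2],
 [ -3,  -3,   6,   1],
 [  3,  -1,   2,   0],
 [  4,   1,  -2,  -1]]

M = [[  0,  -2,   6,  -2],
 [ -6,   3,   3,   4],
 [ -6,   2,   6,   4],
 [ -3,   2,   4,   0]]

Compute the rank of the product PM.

3

First compute PM:
[[-12,   7,  11,   6],
 [-21,  11,  13,  18],
 [ -6,  -5,  27,  -2],
 [  9, -11,  11, -12]]
Now row reduce the product.
R2 ← R2 − (7/4)·R1: [0, -5/4, -25/4, 15/2]
R3 ← R3 − (1/2)·R1: [0, -17/2, 43/2, -5]
R4 ← R4 + (3/4)·R1: [0, -23/4, 77/4, -15/2]
R3 ← R3 − (34/5)·R2: [0, 0, 64, -56]
R4 ← R4 − (23/5)·R2: [0, 0, 48, -42]
R4 ← R4 − (3/4)·R3: [0, 0, 0, 0]
3 nonzero rows, so rank(PM) = 3.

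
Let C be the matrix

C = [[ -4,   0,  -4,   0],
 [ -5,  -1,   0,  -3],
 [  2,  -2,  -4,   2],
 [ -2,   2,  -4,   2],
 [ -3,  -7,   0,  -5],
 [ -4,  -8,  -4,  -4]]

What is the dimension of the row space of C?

3

Row reduce to echelon form.
R2 ← R2 − (5/4)·R1: [0, -1, 5, -3]
R3 ← R3 + (1/2)·R1: [0, -2, -6, 2]
R4 ← R4 − (1/2)·R1: [0, 2, -2, 2]
R5 ← R5 − (3/4)·R1: [0, -7, 3, -5]
R6 ← R6 − R1: [0, -8, 0, -4]
R3 ← R3 − (2)·R2: [0, 0, -16, 8]
R4 ← R4 + (2)·R2: [0, 0, 8, -4]
R5 ← R5 − (7)·R2: [0, 0, -32, 16]
R6 ← R6 − (8)·R2: [0, 0, -40, 20]
R4 ← R4 + (1/2)·R3: [0, 0, 0, 0]
R5 ← R5 − (2)·R3: [0, 0, 0, 0]
R6 ← R6 − (5/2)·R3: [0, 0, 0, 0]
Echelon form has 3 nonzero rows, so rank(C) = 3.
The row space has dimension equal to the rank: 3.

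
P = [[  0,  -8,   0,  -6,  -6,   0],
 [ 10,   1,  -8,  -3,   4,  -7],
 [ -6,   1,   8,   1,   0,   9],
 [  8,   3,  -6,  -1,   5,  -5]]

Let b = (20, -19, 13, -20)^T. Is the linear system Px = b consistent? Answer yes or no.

yes

Row reduce the augmented matrix [P | b].
Swap R1 ↔ R2
R3 ← R3 + (3/5)·R1: [0, 8/5, 16/5, -4/5, 12/5, 24/5, 8/5]
R4 ← R4 − (4/5)·R1: [0, 11/5, 2/5, 7/5, 9/5, 3/5, -24/5]
R3 ← R3 + (1/5)·R2: [0, 0, 16/5, -2, 6/5, 24/5, 28/5]
R4 ← R4 + (11/40)·R2: [0, 0, 2/5, -1/4, 3/20, 3/5, 7/10]
R4 ← R4 − (1/8)·R3: [0, 0, 0, 0, 0, 0, 0]
The echelon form has 3 nonzero rows, and every pivot lies in the first 6 columns, so rank(P) = rank([P|b]) = 3.
The system is consistent.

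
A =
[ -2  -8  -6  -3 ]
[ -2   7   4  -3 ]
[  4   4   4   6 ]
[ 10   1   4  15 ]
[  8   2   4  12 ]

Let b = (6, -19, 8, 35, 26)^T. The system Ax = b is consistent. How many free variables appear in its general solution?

Row reduce the augmented matrix [A | b].
R2 ← R2 − R1: [0, 15, 10, 0, -25]
R3 ← R3 + (2)·R1: [0, -12, -8, 0, 20]
R4 ← R4 + (5)·R1: [0, -39, -26, 0, 65]
R5 ← R5 + (4)·R1: [0, -30, -20, 0, 50]
R3 ← R3 + (4/5)·R2: [0, 0, 0, 0, 0]
R4 ← R4 + (13/5)·R2: [0, 0, 0, 0, 0]
R5 ← R5 + (2)·R2: [0, 0, 0, 0, 0]
The echelon form has 2 nonzero rows, and every pivot lies in the first 4 columns, so rank(A) = rank([A|b]) = 2.
The system is consistent.
Free variables = (unknowns) − (rank) = 4 − 2 = 2.

2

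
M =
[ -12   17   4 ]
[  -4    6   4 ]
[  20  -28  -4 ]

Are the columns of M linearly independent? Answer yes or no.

no

Row reduce M to echelon form.
R2 ← R2 − (1/3)·R1: [0, 1/3, 8/3]
R3 ← R3 + (5/3)·R1: [0, 1/3, 8/3]
R3 ← R3 − R2: [0, 0, 0]
2 pivots among 3 columns.
Only 2 < 3 pivot columns, so the columns are linearly dependent.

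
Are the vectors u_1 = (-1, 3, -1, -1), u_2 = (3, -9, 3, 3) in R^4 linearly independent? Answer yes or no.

no

Form the matrix with these vectors as rows and row reduce.
R2 ← R2 + (3)·R1: [0, 0, 0, 0]
1 nonzero row, so the 2 vectors span a space of dimension 1.
Since 1 < 2, the vectors are linearly dependent.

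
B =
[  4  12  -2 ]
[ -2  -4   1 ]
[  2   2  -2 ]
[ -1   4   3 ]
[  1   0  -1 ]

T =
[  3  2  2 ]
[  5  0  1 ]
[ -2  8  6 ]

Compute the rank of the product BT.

3

First compute BT:
[[ 76,  -8,   8],
 [-28,   4,  -2],
 [ 20, -12,  -6],
 [ 11,  22,  20],
 [  5,  -6,  -4]]
Now row reduce the product.
R2 ← R2 + (7/19)·R1: [0, 20/19, 18/19]
R3 ← R3 − (5/19)·R1: [0, -188/19, -154/19]
R4 ← R4 − (11/76)·R1: [0, 440/19, 358/19]
R5 ← R5 − (5/76)·R1: [0, -104/19, -86/19]
R3 ← R3 + (47/5)·R2: [0, 0, 4/5]
R4 ← R4 − (22)·R2: [0, 0, -2]
R5 ← R5 + (26/5)·R2: [0, 0, 2/5]
R4 ← R4 + (5/2)·R3: [0, 0, 0]
R5 ← R5 − (1/2)·R3: [0, 0, 0]
3 nonzero rows, so rank(BT) = 3.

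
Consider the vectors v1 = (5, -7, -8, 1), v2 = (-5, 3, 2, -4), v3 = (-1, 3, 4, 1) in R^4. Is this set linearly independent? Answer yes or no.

Form the matrix with these vectors as rows and row reduce.
R2 ← R2 + R1: [0, -4, -6, -3]
R3 ← R3 + (1/5)·R1: [0, 8/5, 12/5, 6/5]
R3 ← R3 + (2/5)·R2: [0, 0, 0, 0]
2 nonzero rows, so the 3 vectors span a space of dimension 2.
Since 2 < 3, the vectors are linearly dependent.

no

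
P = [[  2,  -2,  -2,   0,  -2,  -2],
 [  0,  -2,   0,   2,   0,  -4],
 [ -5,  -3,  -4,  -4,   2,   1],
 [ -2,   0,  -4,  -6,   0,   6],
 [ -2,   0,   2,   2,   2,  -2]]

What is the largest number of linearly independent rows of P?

Row reduce to echelon form.
R3 ← R3 + (5/2)·R1: [0, -8, -9, -4, -3, -4]
R4 ← R4 + R1: [0, -2, -6, -6, -2, 4]
R5 ← R5 + R1: [0, -2, 0, 2, 0, -4]
R3 ← R3 − (4)·R2: [0, 0, -9, -12, -3, 12]
R4 ← R4 − R2: [0, 0, -6, -8, -2, 8]
R5 ← R5 − R2: [0, 0, 0, 0, 0, 0]
R4 ← R4 − (2/3)·R3: [0, 0, 0, 0, 0, 0]
Echelon form has 3 nonzero rows, so rank(P) = 3.
The rank gives the maximum number of linearly independent rows: 3.

3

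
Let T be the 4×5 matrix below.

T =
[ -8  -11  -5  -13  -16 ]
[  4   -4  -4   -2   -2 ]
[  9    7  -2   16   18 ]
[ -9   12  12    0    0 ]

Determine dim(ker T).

1

Row reduce to echelon form.
R2 ← R2 + (1/2)·R1: [0, -19/2, -13/2, -17/2, -10]
R3 ← R3 + (9/8)·R1: [0, -43/8, -61/8, 11/8, 0]
R4 ← R4 − (9/8)·R1: [0, 195/8, 141/8, 117/8, 18]
R3 ← R3 − (43/76)·R2: [0, 0, -75/19, 235/38, 215/38]
R4 ← R4 + (195/76)·R2: [0, 0, 18/19, -273/38, -291/38]
R4 ← R4 + (6/25)·R3: [0, 0, 0, -57/10, -63/10]
4 nonzero rows, so rank(T) = 4.
T has 5 columns; by rank–nullity, nullity = 5 − 4 = 1.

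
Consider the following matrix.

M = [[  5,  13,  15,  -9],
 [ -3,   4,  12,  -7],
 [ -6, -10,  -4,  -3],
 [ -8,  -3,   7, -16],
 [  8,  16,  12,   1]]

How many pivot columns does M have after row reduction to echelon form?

Row reduce to echelon form.
R2 ← R2 + (3/5)·R1: [0, 59/5, 21, -62/5]
R3 ← R3 + (6/5)·R1: [0, 28/5, 14, -69/5]
R4 ← R4 + (8/5)·R1: [0, 89/5, 31, -152/5]
R5 ← R5 − (8/5)·R1: [0, -24/5, -12, 77/5]
R3 ← R3 − (28/59)·R2: [0, 0, 238/59, -467/59]
R4 ← R4 − (89/59)·R2: [0, 0, -40/59, -690/59]
R5 ← R5 + (24/59)·R2: [0, 0, -204/59, 611/59]
R4 ← R4 + (20/119)·R3: [0, 0, 0, -1550/119]
R5 ← R5 + (6/7)·R3: [0, 0, 0, 25/7]
R5 ← R5 + (17/62)·R4: [0, 0, 0, 0]
Echelon form has 4 nonzero rows, so rank(M) = 4.
Each nonzero row contributes one pivot column: 4 pivot columns.

4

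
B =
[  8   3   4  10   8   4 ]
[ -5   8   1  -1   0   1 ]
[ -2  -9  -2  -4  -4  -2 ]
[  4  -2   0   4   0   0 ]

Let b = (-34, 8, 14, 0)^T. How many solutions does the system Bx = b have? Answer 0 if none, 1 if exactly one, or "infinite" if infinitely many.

Row reduce the augmented matrix [B | b].
R2 ← R2 + (5/8)·R1: [0, 79/8, 7/2, 21/4, 5, 7/2, -53/4]
R3 ← R3 + (1/4)·R1: [0, -33/4, -1, -3/2, -2, -1, 11/2]
R4 ← R4 − (1/2)·R1: [0, -7/2, -2, -1, -4, -2, 17]
R3 ← R3 + (66/79)·R2: [0, 0, 152/79, 228/79, 172/79, 152/79, -440/79]
R4 ← R4 + (28/79)·R2: [0, 0, -60/79, 68/79, -176/79, -60/79, 972/79]
R4 ← R4 + (15/38)·R3: [0, 0, 0, 2, -26/19, 0, 192/19]
The echelon form has 4 nonzero rows, and every pivot lies in the first 6 columns, so rank(B) = rank([B|b]) = 4.
The system is consistent.
rank = 4 < 6 unknowns, so there are infinitely many solutions.

infinite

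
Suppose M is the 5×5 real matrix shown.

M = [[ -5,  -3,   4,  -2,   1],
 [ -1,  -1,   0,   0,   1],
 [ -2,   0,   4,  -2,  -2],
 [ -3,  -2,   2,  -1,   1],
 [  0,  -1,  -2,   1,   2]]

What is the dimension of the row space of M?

Row reduce to echelon form.
R2 ← R2 − (1/5)·R1: [0, -2/5, -4/5, 2/5, 4/5]
R3 ← R3 − (2/5)·R1: [0, 6/5, 12/5, -6/5, -12/5]
R4 ← R4 − (3/5)·R1: [0, -1/5, -2/5, 1/5, 2/5]
R3 ← R3 + (3)·R2: [0, 0, 0, 0, 0]
R4 ← R4 − (1/2)·R2: [0, 0, 0, 0, 0]
R5 ← R5 − (5/2)·R2: [0, 0, 0, 0, 0]
Echelon form has 2 nonzero rows, so rank(M) = 2.
The row space has dimension equal to the rank: 2.

2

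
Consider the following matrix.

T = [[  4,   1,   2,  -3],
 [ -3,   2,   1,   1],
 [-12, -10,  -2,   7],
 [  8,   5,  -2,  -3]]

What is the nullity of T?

Row reduce to echelon form.
R2 ← R2 + (3/4)·R1: [0, 11/4, 5/2, -5/4]
R3 ← R3 + (3)·R1: [0, -7, 4, -2]
R4 ← R4 − (2)·R1: [0, 3, -6, 3]
R3 ← R3 + (28/11)·R2: [0, 0, 114/11, -57/11]
R4 ← R4 − (12/11)·R2: [0, 0, -96/11, 48/11]
R4 ← R4 + (16/19)·R3: [0, 0, 0, 0]
3 nonzero rows, so rank(T) = 3.
T has 4 columns; by rank–nullity, nullity = 4 − 3 = 1.

1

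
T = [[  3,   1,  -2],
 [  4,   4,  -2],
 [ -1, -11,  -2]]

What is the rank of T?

Row reduce to echelon form.
R2 ← R2 − (4/3)·R1: [0, 8/3, 2/3]
R3 ← R3 + (1/3)·R1: [0, -32/3, -8/3]
R3 ← R3 + (4)·R2: [0, 0, 0]
Echelon form has 2 nonzero rows, so rank(T) = 2.

2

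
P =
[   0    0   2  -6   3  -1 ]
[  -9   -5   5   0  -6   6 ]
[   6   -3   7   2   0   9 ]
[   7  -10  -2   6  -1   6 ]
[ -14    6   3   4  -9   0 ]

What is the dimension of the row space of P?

5

Row reduce to echelon form.
Swap R1 ↔ R2
R3 ← R3 + (2/3)·R1: [0, -19/3, 31/3, 2, -4, 13]
R4 ← R4 + (7/9)·R1: [0, -125/9, 17/9, 6, -17/3, 32/3]
R5 ← R5 − (14/9)·R1: [0, 124/9, -43/9, 4, 1/3, -28/3]
Swap R2 ↔ R3
R4 ← R4 − (125/57)·R2: [0, 0, -1184/57, 92/57, 59/19, -339/19]
R5 ← R5 + (124/57)·R2: [0, 0, 1009/57, 476/57, -159/19, 360/19]
R4 ← R4 + (592/57)·R3: [0, 0, 0, -3460/57, 651/19, -1609/57]
R5 ← R5 − (1009/114)·R3: [0, 0, 0, 3503/57, -1327/38, 3169/114]
R5 ← R5 + (3503/3460)·R4: [0, 0, 0, 0, -803/3460, -2701/3460]
Echelon form has 5 nonzero rows, so rank(P) = 5.
The row space has dimension equal to the rank: 5.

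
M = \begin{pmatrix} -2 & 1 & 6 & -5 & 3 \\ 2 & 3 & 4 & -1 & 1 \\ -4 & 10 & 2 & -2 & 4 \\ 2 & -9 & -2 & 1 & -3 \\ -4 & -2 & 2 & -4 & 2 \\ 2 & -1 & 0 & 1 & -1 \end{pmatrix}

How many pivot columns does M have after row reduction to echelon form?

Row reduce to echelon form.
R2 ← R2 + R1: [0, 4, 10, -6, 4]
R3 ← R3 − (2)·R1: [0, 8, -10, 8, -2]
R4 ← R4 + R1: [0, -8, 4, -4, 0]
R5 ← R5 − (2)·R1: [0, -4, -10, 6, -4]
R6 ← R6 + R1: [0, 0, 6, -4, 2]
R3 ← R3 − (2)·R2: [0, 0, -30, 20, -10]
R4 ← R4 + (2)·R2: [0, 0, 24, -16, 8]
R5 ← R5 + R2: [0, 0, 0, 0, 0]
R4 ← R4 + (4/5)·R3: [0, 0, 0, 0, 0]
R6 ← R6 + (1/5)·R3: [0, 0, 0, 0, 0]
Echelon form has 3 nonzero rows, so rank(M) = 3.
Each nonzero row contributes one pivot column: 3 pivot columns.

3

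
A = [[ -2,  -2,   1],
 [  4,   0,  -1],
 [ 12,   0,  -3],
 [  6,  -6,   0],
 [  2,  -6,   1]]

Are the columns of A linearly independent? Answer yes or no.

no

Row reduce A to echelon form.
R2 ← R2 + (2)·R1: [0, -4, 1]
R3 ← R3 + (6)·R1: [0, -12, 3]
R4 ← R4 + (3)·R1: [0, -12, 3]
R5 ← R5 + R1: [0, -8, 2]
R3 ← R3 − (3)·R2: [0, 0, 0]
R4 ← R4 − (3)·R2: [0, 0, 0]
R5 ← R5 − (2)·R2: [0, 0, 0]
2 pivots among 3 columns.
Only 2 < 3 pivot columns, so the columns are linearly dependent.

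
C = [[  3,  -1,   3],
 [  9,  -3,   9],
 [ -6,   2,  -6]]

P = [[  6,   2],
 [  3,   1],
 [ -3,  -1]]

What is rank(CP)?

First compute CP:
[[  6,   2],
 [ 18,   6],
 [-12,  -4]]
Now row reduce the product.
R2 ← R2 − (3)·R1: [0, 0]
R3 ← R3 + (2)·R1: [0, 0]
1 nonzero row, so rank(CP) = 1.

1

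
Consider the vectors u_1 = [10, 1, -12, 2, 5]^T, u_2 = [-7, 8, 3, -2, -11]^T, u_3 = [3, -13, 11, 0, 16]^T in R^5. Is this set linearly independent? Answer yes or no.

Form the matrix with these vectors as rows and row reduce.
R2 ← R2 + (7/10)·R1: [0, 87/10, -27/5, -3/5, -15/2]
R3 ← R3 − (3/10)·R1: [0, -133/10, 73/5, -3/5, 29/2]
R3 ← R3 + (133/87)·R2: [0, 0, 184/29, -44/29, 88/29]
3 nonzero rows, so the 3 vectors span a space of dimension 3.
Since 3 = 3, the vectors are linearly independent.

yes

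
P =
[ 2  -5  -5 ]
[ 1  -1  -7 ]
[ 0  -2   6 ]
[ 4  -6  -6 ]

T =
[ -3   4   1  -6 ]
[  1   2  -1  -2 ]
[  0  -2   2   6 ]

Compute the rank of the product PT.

First compute PT:
[[-11,   8,  -3, -32],
 [ -4,  16, -12, -46],
 [ -2, -16,  14,  40],
 [-18,  16,  -2, -48]]
Now row reduce the product.
R2 ← R2 − (4/11)·R1: [0, 144/11, -120/11, -378/11]
R3 ← R3 − (2/11)·R1: [0, -192/11, 160/11, 504/11]
R4 ← R4 − (18/11)·R1: [0, 32/11, 32/11, 48/11]
R3 ← R3 + (4/3)·R2: [0, 0, 0, 0]
R4 ← R4 − (2/9)·R2: [0, 0, 16/3, 12]
Swap R3 ↔ R4
3 nonzero rows, so rank(PT) = 3.

3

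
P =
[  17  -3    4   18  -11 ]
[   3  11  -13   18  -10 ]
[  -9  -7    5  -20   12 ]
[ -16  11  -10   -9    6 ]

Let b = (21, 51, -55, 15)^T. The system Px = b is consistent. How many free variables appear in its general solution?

1

Row reduce the augmented matrix [P | b].
R2 ← R2 − (3/17)·R1: [0, 196/17, -233/17, 252/17, -137/17, 804/17]
R3 ← R3 + (9/17)·R1: [0, -146/17, 121/17, -178/17, 105/17, -746/17]
R4 ← R4 + (16/17)·R1: [0, 139/17, -106/17, 135/17, -74/17, 591/17]
R3 ← R3 + (73/98)·R2: [0, 0, -303/98, 4/7, 17/98, -424/49]
R4 ← R4 − (139/196)·R2: [0, 0, 683/196, -18/7, 267/196, 60/49]
R4 ← R4 + (683/606)·R3: [0, 0, 0, -584/303, 472/303, -2584/303]
The echelon form has 4 nonzero rows, and every pivot lies in the first 5 columns, so rank(P) = rank([P|b]) = 4.
The system is consistent.
Free variables = (unknowns) − (rank) = 5 − 4 = 1.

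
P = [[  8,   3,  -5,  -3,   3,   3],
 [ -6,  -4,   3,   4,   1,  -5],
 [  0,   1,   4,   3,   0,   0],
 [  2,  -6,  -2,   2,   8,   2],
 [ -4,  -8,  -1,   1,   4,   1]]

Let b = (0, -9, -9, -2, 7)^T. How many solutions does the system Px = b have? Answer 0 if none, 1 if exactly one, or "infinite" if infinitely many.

Row reduce the augmented matrix [P | b].
R2 ← R2 + (3/4)·R1: [0, -7/4, -3/4, 7/4, 13/4, -11/4, -9]
R4 ← R4 − (1/4)·R1: [0, -27/4, -3/4, 11/4, 29/4, 5/4, -2]
R5 ← R5 + (1/2)·R1: [0, -13/2, -7/2, -1/2, 11/2, 5/2, 7]
R3 ← R3 + (4/7)·R2: [0, 0, 25/7, 4, 13/7, -11/7, -99/7]
R4 ← R4 − (27/7)·R2: [0, 0, 15/7, -4, -37/7, 83/7, 229/7]
R5 ← R5 − (26/7)·R2: [0, 0, -5/7, -7, -46/7, 89/7, 283/7]
R4 ← R4 − (3/5)·R3: [0, 0, 0, -32/5, -32/5, 64/5, 206/5]
R5 ← R5 + (1/5)·R3: [0, 0, 0, -31/5, -31/5, 62/5, 188/5]
R5 ← R5 − (31/32)·R4: [0, 0, 0, 0, 0, 0, -37/16]
The echelon form has 5 nonzero rows; the last pivot sits in the augmented column, so rank(P) = 4 but rank([P|b]) = 5.
Since the ranks differ, the system is inconsistent.
It has no solutions.

0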